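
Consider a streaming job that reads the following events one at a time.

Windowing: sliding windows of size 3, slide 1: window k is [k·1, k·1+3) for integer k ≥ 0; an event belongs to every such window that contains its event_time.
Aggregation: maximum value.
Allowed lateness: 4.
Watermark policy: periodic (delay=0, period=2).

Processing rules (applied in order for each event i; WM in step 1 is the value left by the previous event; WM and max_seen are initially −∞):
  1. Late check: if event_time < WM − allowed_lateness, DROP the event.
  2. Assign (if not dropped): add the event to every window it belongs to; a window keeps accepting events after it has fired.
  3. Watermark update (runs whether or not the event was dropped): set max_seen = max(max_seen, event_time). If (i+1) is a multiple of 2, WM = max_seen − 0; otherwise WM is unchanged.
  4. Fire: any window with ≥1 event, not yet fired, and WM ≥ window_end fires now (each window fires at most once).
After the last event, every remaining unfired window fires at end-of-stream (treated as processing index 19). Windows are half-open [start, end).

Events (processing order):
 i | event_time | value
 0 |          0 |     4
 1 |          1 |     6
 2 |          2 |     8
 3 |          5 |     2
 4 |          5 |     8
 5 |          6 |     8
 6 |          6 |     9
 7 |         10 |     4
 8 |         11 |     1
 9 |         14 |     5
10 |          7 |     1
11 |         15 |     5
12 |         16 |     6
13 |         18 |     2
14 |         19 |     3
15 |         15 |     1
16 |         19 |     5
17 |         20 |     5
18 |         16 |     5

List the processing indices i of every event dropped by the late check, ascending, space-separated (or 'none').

i=0 t=0 v=4: → [0,3); WM=−∞
i=1 t=1 v=6: → [1,4),[0,3); WM=1
i=2 t=2 v=8: → [2,5),[1,4),[0,3); WM=1
i=3 t=5 v=2: → [5,8),[4,7),[3,6); WM=5; [0,3) fires=8 [1,4) fires=8 [2,5) fires=8
i=4 t=5 v=8: → [5,8),[4,7),[3,6); WM=5
i=5 t=6 v=8: → [6,9),[5,8),[4,7); WM=6; [3,6) fires=8
i=6 t=6 v=9: → [6,9),[5,8),[4,7); WM=6
i=7 t=10 v=4: → [10,13),[9,12),[8,11); WM=10; [4,7) fires=9 [5,8) fires=9 [6,9) fires=9
i=8 t=11 v=1: → [11,14),[10,13),[9,12); WM=10
i=9 t=14 v=5: → [14,17),[13,16),[12,15); WM=14; [8,11) fires=4 [9,12) fires=4 [10,13) fires=4 [11,14) fires=1
i=10 t=7 v=1: DROP (t<14-4); WM=14
i=11 t=15 v=5: → [15,18),[14,17),[13,16); WM=15; [12,15) fires=5
i=12 t=16 v=6: → [16,19),[15,18),[14,17); WM=15
i=13 t=18 v=2: → [18,21),[17,20),[16,19); WM=18; [13,16) fires=5 [14,17) fires=6 [15,18) fires=6
i=14 t=19 v=3: → [19,22),[18,21),[17,20); WM=18
i=15 t=15 v=1: → [15,18),[14,17),[13,16); WM=19; [16,19) fires=6
i=16 t=19 v=5: → [19,22),[18,21),[17,20); WM=19
i=17 t=20 v=5: → [20,23),[19,22),[18,21); WM=20; [17,20) fires=5
i=18 t=16 v=5: → [16,19),[15,18),[14,17); WM=20

10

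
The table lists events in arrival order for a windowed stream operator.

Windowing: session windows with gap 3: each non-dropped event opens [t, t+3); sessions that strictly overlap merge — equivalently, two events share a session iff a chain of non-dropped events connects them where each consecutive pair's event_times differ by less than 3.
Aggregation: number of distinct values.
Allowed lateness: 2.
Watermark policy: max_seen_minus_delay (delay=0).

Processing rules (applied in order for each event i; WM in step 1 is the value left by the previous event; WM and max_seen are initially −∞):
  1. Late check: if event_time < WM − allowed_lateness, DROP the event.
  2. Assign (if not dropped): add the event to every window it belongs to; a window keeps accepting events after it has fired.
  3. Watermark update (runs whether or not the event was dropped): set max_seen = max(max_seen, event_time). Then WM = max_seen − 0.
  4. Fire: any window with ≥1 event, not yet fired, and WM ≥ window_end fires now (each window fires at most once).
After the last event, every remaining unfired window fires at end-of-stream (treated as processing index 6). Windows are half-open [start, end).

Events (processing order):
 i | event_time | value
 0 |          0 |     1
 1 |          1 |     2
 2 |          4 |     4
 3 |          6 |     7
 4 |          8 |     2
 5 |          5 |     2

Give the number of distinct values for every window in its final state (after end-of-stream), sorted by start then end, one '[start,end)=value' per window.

[0,4)=2 [4,11)=3

i=0 t=0 v=1: → [0,3); WM=0
i=1 t=1 v=2: → [0,4); WM=1
i=2 t=4 v=4: → [4,7); WM=4
i=3 t=6 v=7: → [4,9); WM=6
i=4 t=8 v=2: → [4,11); WM=8
i=5 t=5 v=2: DROP (t<8-2); WM=8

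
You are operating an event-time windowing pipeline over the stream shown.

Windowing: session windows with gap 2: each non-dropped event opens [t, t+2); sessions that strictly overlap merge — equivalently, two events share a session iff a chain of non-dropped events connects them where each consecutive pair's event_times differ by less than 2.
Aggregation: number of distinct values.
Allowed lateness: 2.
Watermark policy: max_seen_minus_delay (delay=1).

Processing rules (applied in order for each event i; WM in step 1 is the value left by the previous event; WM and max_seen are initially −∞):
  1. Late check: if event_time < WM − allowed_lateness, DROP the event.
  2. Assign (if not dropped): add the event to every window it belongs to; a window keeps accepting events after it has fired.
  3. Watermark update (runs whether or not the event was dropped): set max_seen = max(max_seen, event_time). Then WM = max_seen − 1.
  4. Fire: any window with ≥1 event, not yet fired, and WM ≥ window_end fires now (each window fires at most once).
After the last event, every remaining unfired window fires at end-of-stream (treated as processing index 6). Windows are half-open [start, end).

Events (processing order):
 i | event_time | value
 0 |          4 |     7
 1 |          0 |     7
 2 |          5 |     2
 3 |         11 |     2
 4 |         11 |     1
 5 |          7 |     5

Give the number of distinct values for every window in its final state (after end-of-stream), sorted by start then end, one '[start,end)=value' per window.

[4,7)=2 [11,13)=2

i=0 t=4 v=7: → [4,6); WM=3
i=1 t=0 v=7: DROP (t<3-2); WM=3
i=2 t=5 v=2: → [4,7); WM=4
i=3 t=11 v=2: → [11,13); WM=10
i=4 t=11 v=1: → [11,13); WM=10
i=5 t=7 v=5: DROP (t<10-2); WM=10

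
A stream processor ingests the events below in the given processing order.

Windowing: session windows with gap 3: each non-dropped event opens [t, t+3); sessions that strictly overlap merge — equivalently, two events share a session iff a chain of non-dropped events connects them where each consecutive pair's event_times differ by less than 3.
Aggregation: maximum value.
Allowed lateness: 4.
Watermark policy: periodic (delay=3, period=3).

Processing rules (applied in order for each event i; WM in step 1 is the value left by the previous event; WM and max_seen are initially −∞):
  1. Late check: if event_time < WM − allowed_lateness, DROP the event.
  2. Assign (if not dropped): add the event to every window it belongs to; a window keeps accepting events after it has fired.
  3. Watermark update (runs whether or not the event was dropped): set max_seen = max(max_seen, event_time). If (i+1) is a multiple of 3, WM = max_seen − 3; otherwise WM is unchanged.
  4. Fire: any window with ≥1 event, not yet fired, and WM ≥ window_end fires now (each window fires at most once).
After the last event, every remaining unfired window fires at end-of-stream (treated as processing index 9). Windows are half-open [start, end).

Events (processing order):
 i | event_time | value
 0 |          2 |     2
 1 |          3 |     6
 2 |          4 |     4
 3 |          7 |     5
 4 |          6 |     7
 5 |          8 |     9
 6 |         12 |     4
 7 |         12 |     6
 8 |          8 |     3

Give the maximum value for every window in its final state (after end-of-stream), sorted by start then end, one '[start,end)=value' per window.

i=0 t=2 v=2: → [2,5); WM=−∞
i=1 t=3 v=6: → [2,6); WM=−∞
i=2 t=4 v=4: → [2,7); WM=1
i=3 t=7 v=5: → [7,10); WM=1
i=4 t=6 v=7: → [2,10); WM=1
i=5 t=8 v=9: → [2,11); WM=5
i=6 t=12 v=4: → [12,15); WM=5
i=7 t=12 v=6: → [12,15); WM=5
i=8 t=8 v=3: → [2,11); WM=9

[2,11)=9 [12,15)=6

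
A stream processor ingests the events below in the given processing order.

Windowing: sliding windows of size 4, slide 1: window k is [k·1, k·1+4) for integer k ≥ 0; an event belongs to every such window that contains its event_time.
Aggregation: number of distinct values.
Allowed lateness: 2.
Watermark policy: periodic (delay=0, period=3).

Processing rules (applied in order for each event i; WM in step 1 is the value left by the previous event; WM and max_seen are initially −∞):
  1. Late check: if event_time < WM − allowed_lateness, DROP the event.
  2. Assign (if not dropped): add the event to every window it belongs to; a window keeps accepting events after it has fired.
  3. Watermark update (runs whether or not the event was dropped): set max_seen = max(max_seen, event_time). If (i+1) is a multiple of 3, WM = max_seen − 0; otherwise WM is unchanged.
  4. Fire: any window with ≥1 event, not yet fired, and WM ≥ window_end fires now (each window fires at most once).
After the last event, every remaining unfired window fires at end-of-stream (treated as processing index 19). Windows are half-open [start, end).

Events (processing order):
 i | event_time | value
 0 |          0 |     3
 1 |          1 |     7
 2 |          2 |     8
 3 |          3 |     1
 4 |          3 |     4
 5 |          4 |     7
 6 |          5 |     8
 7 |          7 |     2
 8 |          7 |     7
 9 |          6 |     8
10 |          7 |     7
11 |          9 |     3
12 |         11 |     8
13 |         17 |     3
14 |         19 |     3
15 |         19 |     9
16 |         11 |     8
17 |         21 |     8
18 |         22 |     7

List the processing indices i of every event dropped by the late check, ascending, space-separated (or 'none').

16

i=0 t=0 v=3: → [0,4); WM=−∞
i=1 t=1 v=7: → [1,5),[0,4); WM=−∞
i=2 t=2 v=8: → [2,6),[1,5),[0,4); WM=2
i=3 t=3 v=1: → [3,7),[2,6),[1,5),[0,4); WM=2
i=4 t=3 v=4: → [3,7),[2,6),[1,5),[0,4); WM=2
i=5 t=4 v=7: → [4,8),[3,7),[2,6),[1,5); WM=4; [0,4) fires=5
i=6 t=5 v=8: → [5,9),[4,8),[3,7),[2,6); WM=4
i=7 t=7 v=2: → [7,11),[6,10),[5,9),[4,8); WM=4
i=8 t=7 v=7: → [7,11),[6,10),[5,9),[4,8); WM=7; [1,5) fires=4 [2,6) fires=4 [3,7) fires=4
i=9 t=6 v=8: → [6,10),[5,9),[4,8),[3,7); WM=7
i=10 t=7 v=7: → [7,11),[6,10),[5,9),[4,8); WM=7
i=11 t=9 v=3: → [9,13),[8,12),[7,11),[6,10); WM=9; [4,8) fires=3 [5,9) fires=3
i=12 t=11 v=8: → [11,15),[10,14),[9,13),[8,12); WM=9
i=13 t=17 v=3: → [17,21),[16,20),[15,19),[14,18); WM=9
i=14 t=19 v=3: → [19,23),[18,22),[17,21),[16,20); WM=19; [6,10) fires=4 [7,11) fires=3 [8,12) fires=2 [9,13) fires=2 [10,14) fires=1 [11,15) fires=1 [14,18) fires=1 [15,19) fires=1
i=15 t=19 v=9: → [19,23),[18,22),[17,21),[16,20); WM=19
i=16 t=11 v=8: DROP (t<19-2); WM=19
i=17 t=21 v=8: → [21,25),[20,24),[19,23),[18,22); WM=21; [16,20) fires=2 [17,21) fires=2
i=18 t=22 v=7: → [22,26),[21,25),[20,24),[19,23); WM=21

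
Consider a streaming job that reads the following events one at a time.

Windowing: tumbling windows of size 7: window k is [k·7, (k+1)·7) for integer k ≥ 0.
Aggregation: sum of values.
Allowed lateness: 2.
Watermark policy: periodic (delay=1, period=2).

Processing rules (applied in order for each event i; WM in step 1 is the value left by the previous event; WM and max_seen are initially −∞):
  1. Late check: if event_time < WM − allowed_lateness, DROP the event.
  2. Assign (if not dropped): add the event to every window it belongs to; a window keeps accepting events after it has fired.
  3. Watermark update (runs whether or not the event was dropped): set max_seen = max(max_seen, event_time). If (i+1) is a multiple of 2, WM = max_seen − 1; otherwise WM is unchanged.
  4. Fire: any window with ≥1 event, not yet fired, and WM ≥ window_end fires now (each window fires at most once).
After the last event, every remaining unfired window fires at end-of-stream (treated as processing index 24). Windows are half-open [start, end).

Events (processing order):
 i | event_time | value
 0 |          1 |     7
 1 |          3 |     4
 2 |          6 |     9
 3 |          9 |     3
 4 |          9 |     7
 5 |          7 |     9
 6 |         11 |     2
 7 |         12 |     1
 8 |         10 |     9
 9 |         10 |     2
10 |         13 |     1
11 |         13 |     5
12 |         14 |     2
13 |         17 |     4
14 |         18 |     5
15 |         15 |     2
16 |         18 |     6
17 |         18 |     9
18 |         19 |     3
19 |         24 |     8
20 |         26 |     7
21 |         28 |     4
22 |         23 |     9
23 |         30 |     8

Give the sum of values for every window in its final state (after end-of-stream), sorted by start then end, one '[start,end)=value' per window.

i=0 t=1 v=7: → [0,7); WM=−∞
i=1 t=3 v=4: → [0,7); WM=2
i=2 t=6 v=9: → [0,7); WM=2
i=3 t=9 v=3: → [7,14); WM=8; [0,7) fires=20
i=4 t=9 v=7: → [7,14); WM=8
i=5 t=7 v=9: → [7,14); WM=8
i=6 t=11 v=2: → [7,14); WM=8
i=7 t=12 v=1: → [7,14); WM=11
i=8 t=10 v=9: → [7,14); WM=11
i=9 t=10 v=2: → [7,14); WM=11
i=10 t=13 v=1: → [7,14); WM=11
i=11 t=13 v=5: → [7,14); WM=12
i=12 t=14 v=2: → [14,21); WM=12
i=13 t=17 v=4: → [14,21); WM=16; [7,14) fires=39
i=14 t=18 v=5: → [14,21); WM=16
i=15 t=15 v=2: → [14,21); WM=17
i=16 t=18 v=6: → [14,21); WM=17
i=17 t=18 v=9: → [14,21); WM=17
i=18 t=19 v=3: → [14,21); WM=17
i=19 t=24 v=8: → [21,28); WM=23; [14,21) fires=31
i=20 t=26 v=7: → [21,28); WM=23
i=21 t=28 v=4: → [28,35); WM=27
i=22 t=23 v=9: DROP (t<27-2); WM=27
i=23 t=30 v=8: → [28,35); WM=29; [21,28) fires=15

[0,7)=20 [7,14)=39 [14,21)=31 [21,28)=15 [28,35)=12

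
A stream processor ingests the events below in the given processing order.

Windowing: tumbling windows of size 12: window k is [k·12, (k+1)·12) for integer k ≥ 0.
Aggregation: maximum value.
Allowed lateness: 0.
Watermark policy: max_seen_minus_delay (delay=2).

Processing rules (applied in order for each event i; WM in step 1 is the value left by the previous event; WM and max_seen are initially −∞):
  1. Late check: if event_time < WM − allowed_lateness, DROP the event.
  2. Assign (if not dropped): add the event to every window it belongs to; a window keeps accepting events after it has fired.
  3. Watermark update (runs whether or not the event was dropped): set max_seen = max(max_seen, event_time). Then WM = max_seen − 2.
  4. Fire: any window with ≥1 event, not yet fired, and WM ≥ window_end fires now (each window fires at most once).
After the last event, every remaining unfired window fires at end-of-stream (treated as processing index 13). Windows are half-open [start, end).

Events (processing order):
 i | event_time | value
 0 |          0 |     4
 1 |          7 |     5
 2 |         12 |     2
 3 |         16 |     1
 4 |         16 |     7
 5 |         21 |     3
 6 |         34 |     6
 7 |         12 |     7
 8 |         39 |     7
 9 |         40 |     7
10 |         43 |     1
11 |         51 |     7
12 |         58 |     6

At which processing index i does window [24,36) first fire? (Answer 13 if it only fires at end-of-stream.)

i=0 t=0 v=4: → [0,12); WM=-2
i=1 t=7 v=5: → [0,12); WM=5
i=2 t=12 v=2: → [12,24); WM=10
i=3 t=16 v=1: → [12,24); WM=14; [0,12) fires=5
i=4 t=16 v=7: → [12,24); WM=14
i=5 t=21 v=3: → [12,24); WM=19
i=6 t=34 v=6: → [24,36); WM=32; [12,24) fires=7
i=7 t=12 v=7: DROP (t<32-0); WM=32
i=8 t=39 v=7: → [36,48); WM=37; [24,36) fires=6
i=9 t=40 v=7: → [36,48); WM=38
i=10 t=43 v=1: → [36,48); WM=41
i=11 t=51 v=7: → [48,60); WM=49; [36,48) fires=7
i=12 t=58 v=6: → [48,60); WM=56

8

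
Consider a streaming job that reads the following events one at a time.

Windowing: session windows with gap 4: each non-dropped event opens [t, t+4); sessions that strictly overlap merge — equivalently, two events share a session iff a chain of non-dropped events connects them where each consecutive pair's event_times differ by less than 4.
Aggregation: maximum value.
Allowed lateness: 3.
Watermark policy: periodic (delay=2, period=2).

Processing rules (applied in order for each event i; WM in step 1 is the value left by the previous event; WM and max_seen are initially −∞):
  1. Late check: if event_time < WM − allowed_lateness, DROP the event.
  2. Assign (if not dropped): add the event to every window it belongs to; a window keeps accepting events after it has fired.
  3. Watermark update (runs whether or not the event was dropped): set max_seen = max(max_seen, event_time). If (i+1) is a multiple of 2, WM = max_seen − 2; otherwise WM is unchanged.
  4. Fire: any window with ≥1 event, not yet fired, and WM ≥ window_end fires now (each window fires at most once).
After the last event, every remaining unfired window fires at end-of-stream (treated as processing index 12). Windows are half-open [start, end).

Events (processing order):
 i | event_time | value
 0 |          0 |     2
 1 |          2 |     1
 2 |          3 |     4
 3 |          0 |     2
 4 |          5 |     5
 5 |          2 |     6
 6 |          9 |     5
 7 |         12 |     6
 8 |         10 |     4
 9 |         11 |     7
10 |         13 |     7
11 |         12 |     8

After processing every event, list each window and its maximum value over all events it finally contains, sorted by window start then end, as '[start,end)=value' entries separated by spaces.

[0,9)=6 [9,17)=8

i=0 t=0 v=2: → [0,4); WM=−∞
i=1 t=2 v=1: → [0,6); WM=0
i=2 t=3 v=4: → [0,7); WM=0
i=3 t=0 v=2: → [0,7); WM=1
i=4 t=5 v=5: → [0,9); WM=1
i=5 t=2 v=6: → [0,9); WM=3
i=6 t=9 v=5: → [9,13); WM=3
i=7 t=12 v=6: → [9,16); WM=10
i=8 t=10 v=4: → [9,16); WM=10
i=9 t=11 v=7: → [9,16); WM=10
i=10 t=13 v=7: → [9,17); WM=10
i=11 t=12 v=8: → [9,17); WM=11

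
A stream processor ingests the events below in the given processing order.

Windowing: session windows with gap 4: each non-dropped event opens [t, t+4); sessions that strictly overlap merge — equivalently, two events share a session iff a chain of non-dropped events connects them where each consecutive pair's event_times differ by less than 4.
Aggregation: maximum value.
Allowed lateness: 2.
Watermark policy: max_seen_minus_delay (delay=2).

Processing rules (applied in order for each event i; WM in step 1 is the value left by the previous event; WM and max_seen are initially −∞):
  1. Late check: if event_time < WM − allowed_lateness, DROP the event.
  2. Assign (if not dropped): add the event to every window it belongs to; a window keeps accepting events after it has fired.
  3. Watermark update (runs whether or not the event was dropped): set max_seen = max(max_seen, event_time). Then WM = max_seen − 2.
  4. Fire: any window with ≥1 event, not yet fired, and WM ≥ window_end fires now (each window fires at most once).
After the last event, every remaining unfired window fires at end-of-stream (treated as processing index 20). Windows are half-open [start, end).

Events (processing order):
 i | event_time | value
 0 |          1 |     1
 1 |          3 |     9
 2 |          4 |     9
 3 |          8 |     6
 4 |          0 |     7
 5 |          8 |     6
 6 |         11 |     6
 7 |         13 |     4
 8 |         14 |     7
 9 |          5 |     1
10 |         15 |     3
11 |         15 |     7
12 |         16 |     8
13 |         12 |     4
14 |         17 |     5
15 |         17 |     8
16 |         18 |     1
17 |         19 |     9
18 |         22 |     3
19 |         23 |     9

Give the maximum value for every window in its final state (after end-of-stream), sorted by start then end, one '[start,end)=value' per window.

i=0 t=1 v=1: → [1,5); WM=-1
i=1 t=3 v=9: → [1,7); WM=1
i=2 t=4 v=9: → [1,8); WM=2
i=3 t=8 v=6: → [8,12); WM=6
i=4 t=0 v=7: DROP (t<6-2); WM=6
i=5 t=8 v=6: → [8,12); WM=6
i=6 t=11 v=6: → [8,15); WM=9
i=7 t=13 v=4: → [8,17); WM=11
i=8 t=14 v=7: → [8,18); WM=12
i=9 t=5 v=1: DROP (t<12-2); WM=12
i=10 t=15 v=3: → [8,19); WM=13
i=11 t=15 v=7: → [8,19); WM=13
i=12 t=16 v=8: → [8,20); WM=14
i=13 t=12 v=4: → [8,20); WM=14
i=14 t=17 v=5: → [8,21); WM=15
i=15 t=17 v=8: → [8,21); WM=15
i=16 t=18 v=1: → [8,22); WM=16
i=17 t=19 v=9: → [8,23); WM=17
i=18 t=22 v=3: → [8,26); WM=20
i=19 t=23 v=9: → [8,27); WM=21

[1,8)=9 [8,27)=9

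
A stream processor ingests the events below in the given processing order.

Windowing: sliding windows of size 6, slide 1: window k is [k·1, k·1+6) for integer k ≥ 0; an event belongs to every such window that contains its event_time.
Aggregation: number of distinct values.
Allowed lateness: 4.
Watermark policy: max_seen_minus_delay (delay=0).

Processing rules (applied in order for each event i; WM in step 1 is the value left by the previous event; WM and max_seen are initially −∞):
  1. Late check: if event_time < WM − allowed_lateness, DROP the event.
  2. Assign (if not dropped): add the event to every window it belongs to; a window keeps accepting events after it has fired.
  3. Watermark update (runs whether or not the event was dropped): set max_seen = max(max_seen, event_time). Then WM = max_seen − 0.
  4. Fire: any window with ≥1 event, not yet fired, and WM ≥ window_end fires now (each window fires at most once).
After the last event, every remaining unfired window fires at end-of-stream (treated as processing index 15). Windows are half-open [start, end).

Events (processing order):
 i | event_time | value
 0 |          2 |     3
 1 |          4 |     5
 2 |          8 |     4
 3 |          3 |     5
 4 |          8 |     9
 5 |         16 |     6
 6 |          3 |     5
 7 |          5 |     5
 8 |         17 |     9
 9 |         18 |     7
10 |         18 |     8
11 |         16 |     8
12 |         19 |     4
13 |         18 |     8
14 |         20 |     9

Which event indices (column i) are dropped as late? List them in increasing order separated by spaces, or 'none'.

3 6 7

i=0 t=2 v=3: → [2,8),[1,7),[0,6); WM=2
i=1 t=4 v=5: → [4,10),[3,9),[2,8),[1,7),[0,6); WM=4
i=2 t=8 v=4: → [8,14),[7,13),[6,12),[5,11),[4,10),[3,9); WM=8; [0,6) fires=2 [1,7) fires=2 [2,8) fires=2
i=3 t=3 v=5: DROP (t<8-4); WM=8
i=4 t=8 v=9: → [8,14),[7,13),[6,12),[5,11),[4,10),[3,9); WM=8
i=5 t=16 v=6: → [16,22),[15,21),[14,20),[13,19),[12,18),[11,17); WM=16; [3,9) fires=3 [4,10) fires=3 [5,11) fires=2 [6,12) fires=2 [7,13) fires=2 [8,14) fires=2
i=6 t=3 v=5: DROP (t<16-4); WM=16
i=7 t=5 v=5: DROP (t<16-4); WM=16
i=8 t=17 v=9: → [17,23),[16,22),[15,21),[14,20),[13,19),[12,18); WM=17; [11,17) fires=1
i=9 t=18 v=7: → [18,24),[17,23),[16,22),[15,21),[14,20),[13,19); WM=18; [12,18) fires=2
i=10 t=18 v=8: → [18,24),[17,23),[16,22),[15,21),[14,20),[13,19); WM=18
i=11 t=16 v=8: → [16,22),[15,21),[14,20),[13,19),[12,18),[11,17); WM=18
i=12 t=19 v=4: → [19,25),[18,24),[17,23),[16,22),[15,21),[14,20); WM=19; [13,19) fires=4
i=13 t=18 v=8: → [18,24),[17,23),[16,22),[15,21),[14,20),[13,19); WM=19
i=14 t=20 v=9: → [20,26),[19,25),[18,24),[17,23),[16,22),[15,21); WM=20; [14,20) fires=5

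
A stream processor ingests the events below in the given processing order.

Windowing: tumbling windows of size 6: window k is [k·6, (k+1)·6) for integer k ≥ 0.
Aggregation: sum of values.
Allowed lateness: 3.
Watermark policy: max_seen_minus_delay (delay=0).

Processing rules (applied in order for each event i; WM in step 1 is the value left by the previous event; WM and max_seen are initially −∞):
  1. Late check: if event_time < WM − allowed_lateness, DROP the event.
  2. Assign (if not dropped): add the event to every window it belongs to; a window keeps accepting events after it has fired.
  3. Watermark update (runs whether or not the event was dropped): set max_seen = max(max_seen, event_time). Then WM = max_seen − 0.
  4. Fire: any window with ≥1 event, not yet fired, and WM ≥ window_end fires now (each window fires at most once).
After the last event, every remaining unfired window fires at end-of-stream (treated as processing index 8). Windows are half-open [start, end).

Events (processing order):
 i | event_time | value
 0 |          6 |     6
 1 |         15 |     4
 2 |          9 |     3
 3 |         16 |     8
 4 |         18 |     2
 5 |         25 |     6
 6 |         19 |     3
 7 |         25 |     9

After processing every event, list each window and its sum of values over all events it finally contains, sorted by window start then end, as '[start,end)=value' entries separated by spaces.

i=0 t=6 v=6: → [6,12); WM=6
i=1 t=15 v=4: → [12,18); WM=15; [6,12) fires=6
i=2 t=9 v=3: DROP (t<15-3); WM=15
i=3 t=16 v=8: → [12,18); WM=16
i=4 t=18 v=2: → [18,24); WM=18; [12,18) fires=12
i=5 t=25 v=6: → [24,30); WM=25; [18,24) fires=2
i=6 t=19 v=3: DROP (t<25-3); WM=25
i=7 t=25 v=9: → [24,30); WM=25

[6,12)=6 [12,18)=12 [18,24)=2 [24,30)=15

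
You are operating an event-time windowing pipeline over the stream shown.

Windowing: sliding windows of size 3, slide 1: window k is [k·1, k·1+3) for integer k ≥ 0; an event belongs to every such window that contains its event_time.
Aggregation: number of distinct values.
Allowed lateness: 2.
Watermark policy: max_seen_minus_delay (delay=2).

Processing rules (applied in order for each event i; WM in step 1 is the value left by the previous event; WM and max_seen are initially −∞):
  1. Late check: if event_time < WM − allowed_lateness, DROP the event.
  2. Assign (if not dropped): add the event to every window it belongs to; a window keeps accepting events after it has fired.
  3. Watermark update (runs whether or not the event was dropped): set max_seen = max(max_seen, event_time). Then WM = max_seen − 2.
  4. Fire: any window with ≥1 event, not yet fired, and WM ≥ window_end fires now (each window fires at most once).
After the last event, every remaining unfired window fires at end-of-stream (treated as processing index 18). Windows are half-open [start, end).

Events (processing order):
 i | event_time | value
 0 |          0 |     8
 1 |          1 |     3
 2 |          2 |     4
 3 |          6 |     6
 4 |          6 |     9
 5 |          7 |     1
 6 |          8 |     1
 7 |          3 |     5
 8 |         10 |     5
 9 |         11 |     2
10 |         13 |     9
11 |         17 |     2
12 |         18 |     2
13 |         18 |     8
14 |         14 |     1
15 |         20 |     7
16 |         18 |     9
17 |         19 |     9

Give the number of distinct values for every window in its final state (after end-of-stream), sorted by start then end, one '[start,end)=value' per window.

i=0 t=0 v=8: → [0,3); WM=-2
i=1 t=1 v=3: → [1,4),[0,3); WM=-1
i=2 t=2 v=4: → [2,5),[1,4),[0,3); WM=0
i=3 t=6 v=6: → [6,9),[5,8),[4,7); WM=4; [0,3) fires=3 [1,4) fires=2
i=4 t=6 v=9: → [6,9),[5,8),[4,7); WM=4
i=5 t=7 v=1: → [7,10),[6,9),[5,8); WM=5; [2,5) fires=1
i=6 t=8 v=1: → [8,11),[7,10),[6,9); WM=6
i=7 t=3 v=5: DROP (t<6-2); WM=6
i=8 t=10 v=5: → [10,13),[9,12),[8,11); WM=8; [4,7) fires=2 [5,8) fires=3
i=9 t=11 v=2: → [11,14),[10,13),[9,12); WM=9; [6,9) fires=3
i=10 t=13 v=9: → [13,16),[12,15),[11,14); WM=11; [7,10) fires=1 [8,11) fires=2
i=11 t=17 v=2: → [17,20),[16,19),[15,18); WM=15; [9,12) fires=2 [10,13) fires=2 [11,14) fires=2 [12,15) fires=1
i=12 t=18 v=2: → [18,21),[17,20),[16,19); WM=16; [13,16) fires=1
i=13 t=18 v=8: → [18,21),[17,20),[16,19); WM=16
i=14 t=14 v=1: → [14,17),[13,16),[12,15); WM=16
i=15 t=20 v=7: → [20,23),[19,22),[18,21); WM=18; [14,17) fires=1 [15,18) fires=1
i=16 t=18 v=9: → [18,21),[17,20),[16,19); WM=18
i=17 t=19 v=9: → [19,22),[18,21),[17,20); WM=18

[0,3)=3 [1,4)=2 [2,5)=1 [4,7)=2 [5,8)=3 [6,9)=3 [7,10)=1 [8,11)=2 [9,12)=2 [10,13)=2 [11,14)=2 [12,15)=2 [13,16)=2 [14,17)=1 [15,18)=1 [16,19)=3 [17,20)=3 [18,21)=4 [19,22)=2 [20,23)=1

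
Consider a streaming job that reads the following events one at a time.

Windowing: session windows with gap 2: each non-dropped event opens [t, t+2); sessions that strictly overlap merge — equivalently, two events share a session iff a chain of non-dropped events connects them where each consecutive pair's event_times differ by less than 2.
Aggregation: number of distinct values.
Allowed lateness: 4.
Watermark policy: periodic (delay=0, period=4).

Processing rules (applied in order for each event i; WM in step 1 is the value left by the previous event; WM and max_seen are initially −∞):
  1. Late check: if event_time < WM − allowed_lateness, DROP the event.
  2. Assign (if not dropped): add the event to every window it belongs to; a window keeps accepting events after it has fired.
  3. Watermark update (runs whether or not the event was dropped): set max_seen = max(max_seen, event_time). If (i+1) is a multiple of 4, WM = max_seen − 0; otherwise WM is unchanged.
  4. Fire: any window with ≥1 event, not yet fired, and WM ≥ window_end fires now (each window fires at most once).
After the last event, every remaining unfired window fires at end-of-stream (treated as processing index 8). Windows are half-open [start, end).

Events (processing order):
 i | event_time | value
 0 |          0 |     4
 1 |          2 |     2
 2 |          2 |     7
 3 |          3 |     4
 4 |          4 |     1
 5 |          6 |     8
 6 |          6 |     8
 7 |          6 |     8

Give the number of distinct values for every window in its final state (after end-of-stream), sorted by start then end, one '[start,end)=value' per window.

i=0 t=0 v=4: → [0,2); WM=−∞
i=1 t=2 v=2: → [2,4); WM=−∞
i=2 t=2 v=7: → [2,4); WM=−∞
i=3 t=3 v=4: → [2,5); WM=3
i=4 t=4 v=1: → [2,6); WM=3
i=5 t=6 v=8: → [6,8); WM=3
i=6 t=6 v=8: → [6,8); WM=3
i=7 t=6 v=8: → [6,8); WM=6

[0,2)=1 [2,6)=4 [6,8)=1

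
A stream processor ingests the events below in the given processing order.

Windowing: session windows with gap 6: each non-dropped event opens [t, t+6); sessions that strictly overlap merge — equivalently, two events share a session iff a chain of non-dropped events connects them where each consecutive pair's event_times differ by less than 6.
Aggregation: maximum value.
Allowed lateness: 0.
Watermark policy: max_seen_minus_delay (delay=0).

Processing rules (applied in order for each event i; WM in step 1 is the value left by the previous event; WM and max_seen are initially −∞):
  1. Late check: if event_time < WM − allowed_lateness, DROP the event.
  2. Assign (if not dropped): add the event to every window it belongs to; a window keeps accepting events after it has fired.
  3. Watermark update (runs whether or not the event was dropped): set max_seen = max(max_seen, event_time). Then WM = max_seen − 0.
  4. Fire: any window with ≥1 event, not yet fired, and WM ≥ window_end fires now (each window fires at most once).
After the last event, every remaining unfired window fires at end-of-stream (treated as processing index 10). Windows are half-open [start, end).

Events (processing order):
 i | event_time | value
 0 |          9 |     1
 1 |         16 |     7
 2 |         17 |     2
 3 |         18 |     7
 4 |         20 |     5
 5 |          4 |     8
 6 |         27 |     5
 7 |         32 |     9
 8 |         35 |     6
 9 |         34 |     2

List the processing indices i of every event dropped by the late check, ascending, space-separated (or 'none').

5 9

i=0 t=9 v=1: → [9,15); WM=9
i=1 t=16 v=7: → [16,22); WM=16
i=2 t=17 v=2: → [16,23); WM=17
i=3 t=18 v=7: → [16,24); WM=18
i=4 t=20 v=5: → [16,26); WM=20
i=5 t=4 v=8: DROP (t<20-0); WM=20
i=6 t=27 v=5: → [27,33); WM=27
i=7 t=32 v=9: → [27,38); WM=32
i=8 t=35 v=6: → [27,41); WM=35
i=9 t=34 v=2: DROP (t<35-0); WM=35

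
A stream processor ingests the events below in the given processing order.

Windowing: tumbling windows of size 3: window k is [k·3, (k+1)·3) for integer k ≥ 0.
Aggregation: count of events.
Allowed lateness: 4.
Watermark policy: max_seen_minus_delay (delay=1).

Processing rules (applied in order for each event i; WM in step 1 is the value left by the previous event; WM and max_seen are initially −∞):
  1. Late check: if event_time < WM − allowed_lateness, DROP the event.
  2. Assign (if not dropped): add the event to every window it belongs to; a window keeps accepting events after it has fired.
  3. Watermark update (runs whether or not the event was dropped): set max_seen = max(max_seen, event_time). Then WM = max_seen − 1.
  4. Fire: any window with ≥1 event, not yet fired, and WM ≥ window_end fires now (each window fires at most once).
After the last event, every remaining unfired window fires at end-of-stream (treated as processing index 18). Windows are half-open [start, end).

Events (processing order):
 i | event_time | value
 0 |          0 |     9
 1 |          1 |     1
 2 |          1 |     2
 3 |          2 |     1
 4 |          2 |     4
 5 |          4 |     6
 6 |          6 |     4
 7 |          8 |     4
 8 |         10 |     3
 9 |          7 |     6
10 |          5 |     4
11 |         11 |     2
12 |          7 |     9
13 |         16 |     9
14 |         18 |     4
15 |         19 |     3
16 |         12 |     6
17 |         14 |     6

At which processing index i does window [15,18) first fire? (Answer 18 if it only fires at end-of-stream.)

i=0 t=0 v=9: → [0,3); WM=-1
i=1 t=1 v=1: → [0,3); WM=0
i=2 t=1 v=2: → [0,3); WM=0
i=3 t=2 v=1: → [0,3); WM=1
i=4 t=2 v=4: → [0,3); WM=1
i=5 t=4 v=6: → [3,6); WM=3; [0,3) fires=5
i=6 t=6 v=4: → [6,9); WM=5
i=7 t=8 v=4: → [6,9); WM=7; [3,6) fires=1
i=8 t=10 v=3: → [9,12); WM=9; [6,9) fires=2
i=9 t=7 v=6: → [6,9); WM=9
i=10 t=5 v=4: → [3,6); WM=9
i=11 t=11 v=2: → [9,12); WM=10
i=12 t=7 v=9: → [6,9); WM=10
i=13 t=16 v=9: → [15,18); WM=15; [9,12) fires=2
i=14 t=18 v=4: → [18,21); WM=17
i=15 t=19 v=3: → [18,21); WM=18; [15,18) fires=1
i=16 t=12 v=6: DROP (t<18-4); WM=18
i=17 t=14 v=6: → [12,15); WM=18; [12,15) fires=1

15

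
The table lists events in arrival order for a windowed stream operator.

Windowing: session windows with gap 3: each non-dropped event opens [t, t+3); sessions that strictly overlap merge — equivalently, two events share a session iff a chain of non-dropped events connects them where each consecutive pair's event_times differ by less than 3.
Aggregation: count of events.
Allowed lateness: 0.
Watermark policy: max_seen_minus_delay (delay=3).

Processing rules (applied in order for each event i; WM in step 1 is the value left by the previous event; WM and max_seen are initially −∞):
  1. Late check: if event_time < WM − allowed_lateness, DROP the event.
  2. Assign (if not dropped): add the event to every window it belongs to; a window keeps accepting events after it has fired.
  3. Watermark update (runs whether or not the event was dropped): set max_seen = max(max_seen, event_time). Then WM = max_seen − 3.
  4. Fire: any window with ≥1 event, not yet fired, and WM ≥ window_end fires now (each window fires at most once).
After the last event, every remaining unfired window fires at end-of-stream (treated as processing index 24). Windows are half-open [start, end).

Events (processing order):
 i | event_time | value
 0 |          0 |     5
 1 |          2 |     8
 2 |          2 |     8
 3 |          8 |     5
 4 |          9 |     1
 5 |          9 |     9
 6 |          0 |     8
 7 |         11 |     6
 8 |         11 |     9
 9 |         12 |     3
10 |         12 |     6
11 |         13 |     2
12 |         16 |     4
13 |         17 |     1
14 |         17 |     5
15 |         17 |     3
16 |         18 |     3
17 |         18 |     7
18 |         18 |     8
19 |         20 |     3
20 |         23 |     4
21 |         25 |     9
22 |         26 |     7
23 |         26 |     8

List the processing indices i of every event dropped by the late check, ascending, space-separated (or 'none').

6

i=0 t=0 v=5: → [0,3); WM=-3
i=1 t=2 v=8: → [0,5); WM=-1
i=2 t=2 v=8: → [0,5); WM=-1
i=3 t=8 v=5: → [8,11); WM=5
i=4 t=9 v=1: → [8,12); WM=6
i=5 t=9 v=9: → [8,12); WM=6
i=6 t=0 v=8: DROP (t<6-0); WM=6
i=7 t=11 v=6: → [8,14); WM=8
i=8 t=11 v=9: → [8,14); WM=8
i=9 t=12 v=3: → [8,15); WM=9
i=10 t=12 v=6: → [8,15); WM=9
i=11 t=13 v=2: → [8,16); WM=10
i=12 t=16 v=4: → [16,19); WM=13
i=13 t=17 v=1: → [16,20); WM=14
i=14 t=17 v=5: → [16,20); WM=14
i=15 t=17 v=3: → [16,20); WM=14
i=16 t=18 v=3: → [16,21); WM=15
i=17 t=18 v=7: → [16,21); WM=15
i=18 t=18 v=8: → [16,21); WM=15
i=19 t=20 v=3: → [16,23); WM=17
i=20 t=23 v=4: → [23,26); WM=20
i=21 t=25 v=9: → [23,28); WM=22
i=22 t=26 v=7: → [23,29); WM=23
i=23 t=26 v=8: → [23,29); WM=23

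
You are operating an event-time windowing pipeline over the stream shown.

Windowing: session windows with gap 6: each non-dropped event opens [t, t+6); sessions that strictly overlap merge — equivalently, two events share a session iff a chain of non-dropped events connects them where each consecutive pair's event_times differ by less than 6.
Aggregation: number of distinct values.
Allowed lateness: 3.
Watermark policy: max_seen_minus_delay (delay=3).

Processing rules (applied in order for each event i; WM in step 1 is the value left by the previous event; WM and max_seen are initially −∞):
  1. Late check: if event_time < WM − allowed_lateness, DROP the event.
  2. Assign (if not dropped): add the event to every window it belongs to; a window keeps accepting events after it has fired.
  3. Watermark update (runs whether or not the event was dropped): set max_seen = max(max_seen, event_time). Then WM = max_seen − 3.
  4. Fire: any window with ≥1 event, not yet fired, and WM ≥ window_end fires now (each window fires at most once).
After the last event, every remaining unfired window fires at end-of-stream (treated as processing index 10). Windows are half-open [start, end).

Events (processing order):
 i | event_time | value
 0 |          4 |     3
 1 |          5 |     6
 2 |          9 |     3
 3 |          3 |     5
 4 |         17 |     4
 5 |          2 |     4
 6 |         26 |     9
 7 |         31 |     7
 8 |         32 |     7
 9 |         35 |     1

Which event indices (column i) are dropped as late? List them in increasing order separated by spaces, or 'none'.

5

i=0 t=4 v=3: → [4,10); WM=1
i=1 t=5 v=6: → [4,11); WM=2
i=2 t=9 v=3: → [4,15); WM=6
i=3 t=3 v=5: → [3,15); WM=6
i=4 t=17 v=4: → [17,23); WM=14
i=5 t=2 v=4: DROP (t<14-3); WM=14
i=6 t=26 v=9: → [26,32); WM=23
i=7 t=31 v=7: → [26,37); WM=28
i=8 t=32 v=7: → [26,38); WM=29
i=9 t=35 v=1: → [26,41); WM=32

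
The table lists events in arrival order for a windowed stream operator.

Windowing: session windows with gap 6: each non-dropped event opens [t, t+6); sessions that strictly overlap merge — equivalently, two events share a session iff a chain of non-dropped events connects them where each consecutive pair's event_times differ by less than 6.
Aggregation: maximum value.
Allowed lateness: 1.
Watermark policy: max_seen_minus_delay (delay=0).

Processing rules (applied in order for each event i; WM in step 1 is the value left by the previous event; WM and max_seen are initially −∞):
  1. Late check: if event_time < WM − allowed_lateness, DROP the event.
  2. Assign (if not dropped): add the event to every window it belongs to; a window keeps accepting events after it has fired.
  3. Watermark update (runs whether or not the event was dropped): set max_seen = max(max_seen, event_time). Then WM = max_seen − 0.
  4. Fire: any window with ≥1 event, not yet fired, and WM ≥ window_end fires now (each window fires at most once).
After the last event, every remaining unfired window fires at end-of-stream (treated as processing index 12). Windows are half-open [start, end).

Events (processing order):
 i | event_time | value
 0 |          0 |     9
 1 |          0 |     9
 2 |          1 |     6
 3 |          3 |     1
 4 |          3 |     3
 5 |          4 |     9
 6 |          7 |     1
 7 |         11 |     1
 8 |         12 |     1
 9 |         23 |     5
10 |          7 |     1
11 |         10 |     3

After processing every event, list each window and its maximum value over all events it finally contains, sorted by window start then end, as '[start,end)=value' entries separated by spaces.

[0,18)=9 [23,29)=5

i=0 t=0 v=9: → [0,6); WM=0
i=1 t=0 v=9: → [0,6); WM=0
i=2 t=1 v=6: → [0,7); WM=1
i=3 t=3 v=1: → [0,9); WM=3
i=4 t=3 v=3: → [0,9); WM=3
i=5 t=4 v=9: → [0,10); WM=4
i=6 t=7 v=1: → [0,13); WM=7
i=7 t=11 v=1: → [0,17); WM=11
i=8 t=12 v=1: → [0,18); WM=12
i=9 t=23 v=5: → [23,29); WM=23
i=10 t=7 v=1: DROP (t<23-1); WM=23
i=11 t=10 v=3: DROP (t<23-1); WM=23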